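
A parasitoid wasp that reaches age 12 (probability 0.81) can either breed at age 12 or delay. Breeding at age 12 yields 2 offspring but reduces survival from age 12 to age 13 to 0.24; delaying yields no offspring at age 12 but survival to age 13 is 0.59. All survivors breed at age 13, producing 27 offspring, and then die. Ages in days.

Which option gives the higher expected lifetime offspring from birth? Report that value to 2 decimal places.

12.90

breed at age 12: R₀ = 0.81 × (2 + 0.24 × 27) = 0.81 × 8.4800 = 6.8688
delay to age 13: R₀ = 0.81 × (0.59 × 27) = 0.81 × 15.9300 = 12.9033
Higher: delay to age 13 (12.9033).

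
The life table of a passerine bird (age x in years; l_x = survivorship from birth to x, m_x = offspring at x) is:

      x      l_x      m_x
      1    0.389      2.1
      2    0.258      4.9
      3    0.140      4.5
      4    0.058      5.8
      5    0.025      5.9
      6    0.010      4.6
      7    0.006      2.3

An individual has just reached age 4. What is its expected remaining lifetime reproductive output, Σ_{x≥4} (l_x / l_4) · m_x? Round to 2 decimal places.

l_4 = 0.058. Conditional survival from age 4 to x is l_x / l_4.
  x=4: (0.058/0.058) × 5.8 = 5.8000
  x=5: (0.025/0.058) × 5.9 = 2.5431
  x=6: (0.010/0.058) × 4.6 = 0.7931
  x=7: (0.006/0.058) × 2.3 = 0.2379
Sum = 5.8000 + 2.5431 + 0.7931 + 0.2379 = 9.3741

9.37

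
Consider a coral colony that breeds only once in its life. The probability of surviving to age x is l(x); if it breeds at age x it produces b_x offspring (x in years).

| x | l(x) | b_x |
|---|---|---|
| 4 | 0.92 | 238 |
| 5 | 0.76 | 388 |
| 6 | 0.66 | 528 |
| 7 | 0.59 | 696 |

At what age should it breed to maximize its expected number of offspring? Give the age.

Expected offspring if breeding at age x = l(x) × b_x:
  age 4: 0.92 × 238 = 218.960
  age 5: 0.76 × 388 = 294.880
  age 6: 0.66 × 528 = 348.480
  age 7: 0.59 × 696 = 410.640
Maximum at age 7 (410.640).

7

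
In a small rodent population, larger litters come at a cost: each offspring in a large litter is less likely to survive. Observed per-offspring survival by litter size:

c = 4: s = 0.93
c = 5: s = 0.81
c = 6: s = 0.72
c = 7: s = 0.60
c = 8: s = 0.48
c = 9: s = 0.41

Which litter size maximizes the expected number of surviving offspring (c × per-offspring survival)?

6

Expected surviving offspring = c × s(c):
  c=4: 4 × 0.93 = 3.720
  c=5: 5 × 0.81 = 4.050
  c=6: 6 × 0.72 = 4.320
  c=7: 7 × 0.60 = 4.200
  c=8: 8 × 0.48 = 3.840
  c=9: 9 × 0.41 = 3.690
Maximum at c = 6 (4.320 surviving offspring).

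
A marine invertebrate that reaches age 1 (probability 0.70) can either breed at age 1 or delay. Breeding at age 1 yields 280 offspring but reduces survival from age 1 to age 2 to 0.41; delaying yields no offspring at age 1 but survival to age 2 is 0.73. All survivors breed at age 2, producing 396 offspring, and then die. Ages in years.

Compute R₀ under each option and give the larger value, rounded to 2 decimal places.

309.65

breed at age 1: R₀ = 0.70 × (280 + 0.41 × 396) = 0.70 × 442.3600 = 309.6520
delay to age 2: R₀ = 0.70 × (0.73 × 396) = 0.70 × 289.0800 = 202.3560
Higher: breed at age 1 (309.6520).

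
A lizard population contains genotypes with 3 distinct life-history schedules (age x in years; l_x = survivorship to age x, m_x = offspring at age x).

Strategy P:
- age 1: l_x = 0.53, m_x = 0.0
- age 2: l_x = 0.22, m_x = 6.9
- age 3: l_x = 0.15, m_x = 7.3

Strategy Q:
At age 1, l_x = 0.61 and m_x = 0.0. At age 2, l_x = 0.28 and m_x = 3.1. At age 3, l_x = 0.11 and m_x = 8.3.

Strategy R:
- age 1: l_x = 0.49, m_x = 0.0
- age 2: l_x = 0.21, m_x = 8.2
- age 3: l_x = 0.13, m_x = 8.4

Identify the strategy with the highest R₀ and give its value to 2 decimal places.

2.81

Strategy P: R₀ = 0.53×0.0 + 0.22×6.9 + 0.15×7.3 = 2.6130
Strategy Q: R₀ = 0.61×0.0 + 0.28×3.1 + 0.11×8.3 = 1.7810
Strategy R: R₀ = 0.49×0.0 + 0.21×8.2 + 0.13×8.4 = 2.8140
Highest R₀: strategy R with 2.8140.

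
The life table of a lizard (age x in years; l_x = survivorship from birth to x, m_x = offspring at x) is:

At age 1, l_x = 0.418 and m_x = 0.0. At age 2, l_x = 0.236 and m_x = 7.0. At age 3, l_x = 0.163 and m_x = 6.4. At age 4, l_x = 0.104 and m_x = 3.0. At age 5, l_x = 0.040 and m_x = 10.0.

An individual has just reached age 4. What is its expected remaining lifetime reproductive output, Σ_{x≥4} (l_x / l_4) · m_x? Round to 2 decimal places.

l_4 = 0.104. Conditional survival from age 4 to x is l_x / l_4.
  x=4: (0.104/0.104) × 3.0 = 3.0000
  x=5: (0.040/0.104) × 10.0 = 3.8462
Sum = 3.0000 + 3.8462 = 6.8462

6.85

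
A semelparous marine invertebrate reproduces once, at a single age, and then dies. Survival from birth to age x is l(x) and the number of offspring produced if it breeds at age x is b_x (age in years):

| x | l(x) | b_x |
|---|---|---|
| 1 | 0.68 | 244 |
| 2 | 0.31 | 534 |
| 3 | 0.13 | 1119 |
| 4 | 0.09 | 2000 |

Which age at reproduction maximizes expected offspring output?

Expected offspring if breeding at age x = l(x) × b_x:
  age 1: 0.68 × 244 = 165.920
  age 2: 0.31 × 534 = 165.540
  age 3: 0.13 × 1119 = 145.470
  age 4: 0.09 × 2000 = 180.000
Maximum at age 4 (180.000).

4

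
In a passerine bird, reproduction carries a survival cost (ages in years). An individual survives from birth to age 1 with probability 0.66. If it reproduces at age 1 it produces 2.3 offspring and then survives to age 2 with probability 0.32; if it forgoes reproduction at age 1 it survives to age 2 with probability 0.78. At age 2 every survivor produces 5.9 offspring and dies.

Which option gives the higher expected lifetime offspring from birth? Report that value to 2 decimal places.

3.04

breed at age 1: R₀ = 0.66 × (2.3 + 0.32 × 5.9) = 0.66 × 4.1880 = 2.7641
delay to age 2: R₀ = 0.66 × (0.78 × 5.9) = 0.66 × 4.6020 = 3.0373
Higher: delay to age 2 (3.0373).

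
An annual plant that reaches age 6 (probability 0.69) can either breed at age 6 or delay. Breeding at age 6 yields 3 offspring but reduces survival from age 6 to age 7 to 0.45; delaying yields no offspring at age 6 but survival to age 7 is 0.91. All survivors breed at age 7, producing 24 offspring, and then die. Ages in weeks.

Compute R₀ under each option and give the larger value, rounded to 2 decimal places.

15.07

breed at age 6: R₀ = 0.69 × (3 + 0.45 × 24) = 0.69 × 13.8000 = 9.5220
delay to age 7: R₀ = 0.69 × (0.91 × 24) = 0.69 × 21.8400 = 15.0696
Higher: delay to age 7 (15.0696).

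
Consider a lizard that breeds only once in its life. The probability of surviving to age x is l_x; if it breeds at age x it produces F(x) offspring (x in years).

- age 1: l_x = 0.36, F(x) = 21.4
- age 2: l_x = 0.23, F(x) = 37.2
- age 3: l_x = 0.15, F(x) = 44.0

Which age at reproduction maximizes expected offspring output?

2

Expected offspring if breeding at age x = l_x × F(x):
  age 1: 0.36 × 21.4 = 7.704
  age 2: 0.23 × 37.2 = 8.556
  age 3: 0.15 × 44.0 = 6.600
Maximum at age 2 (8.556).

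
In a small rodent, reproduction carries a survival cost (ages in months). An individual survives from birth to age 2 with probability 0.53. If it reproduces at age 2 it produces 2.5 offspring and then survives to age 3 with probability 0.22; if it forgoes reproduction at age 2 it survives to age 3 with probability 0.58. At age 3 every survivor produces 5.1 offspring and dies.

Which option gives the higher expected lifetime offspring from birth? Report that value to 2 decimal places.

1.92

breed at age 2: R₀ = 0.53 × (2.5 + 0.22 × 5.1) = 0.53 × 3.6220 = 1.9197
delay to age 3: R₀ = 0.53 × (0.58 × 5.1) = 0.53 × 2.9580 = 1.5677
Higher: breed at age 2 (1.9197).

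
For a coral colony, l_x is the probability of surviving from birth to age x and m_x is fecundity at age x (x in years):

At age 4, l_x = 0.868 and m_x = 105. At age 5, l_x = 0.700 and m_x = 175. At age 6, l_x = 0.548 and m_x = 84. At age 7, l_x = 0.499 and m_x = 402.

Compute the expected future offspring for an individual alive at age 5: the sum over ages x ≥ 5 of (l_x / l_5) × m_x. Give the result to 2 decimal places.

527.33

l_5 = 0.700. Conditional survival from age 5 to x is l_x / l_5.
  x=5: (0.700/0.700) × 175 = 175.0000
  x=6: (0.548/0.700) × 84 = 65.7600
  x=7: (0.499/0.700) × 402 = 286.5686
Sum = 175.0000 + 65.7600 + 286.5686 = 527.3286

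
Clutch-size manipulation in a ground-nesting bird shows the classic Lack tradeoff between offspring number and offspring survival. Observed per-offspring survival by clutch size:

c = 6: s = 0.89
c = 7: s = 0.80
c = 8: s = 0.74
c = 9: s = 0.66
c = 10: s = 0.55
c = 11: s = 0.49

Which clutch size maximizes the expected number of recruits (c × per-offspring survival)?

Expected recruits = c × s(c):
  c=6: 6 × 0.89 = 5.340
  c=7: 7 × 0.80 = 5.600
  c=8: 8 × 0.74 = 5.920
  c=9: 9 × 0.66 = 5.940
  c=10: 10 × 0.55 = 5.500
  c=11: 11 × 0.49 = 5.390
Maximum at c = 9 (5.940 recruits).

9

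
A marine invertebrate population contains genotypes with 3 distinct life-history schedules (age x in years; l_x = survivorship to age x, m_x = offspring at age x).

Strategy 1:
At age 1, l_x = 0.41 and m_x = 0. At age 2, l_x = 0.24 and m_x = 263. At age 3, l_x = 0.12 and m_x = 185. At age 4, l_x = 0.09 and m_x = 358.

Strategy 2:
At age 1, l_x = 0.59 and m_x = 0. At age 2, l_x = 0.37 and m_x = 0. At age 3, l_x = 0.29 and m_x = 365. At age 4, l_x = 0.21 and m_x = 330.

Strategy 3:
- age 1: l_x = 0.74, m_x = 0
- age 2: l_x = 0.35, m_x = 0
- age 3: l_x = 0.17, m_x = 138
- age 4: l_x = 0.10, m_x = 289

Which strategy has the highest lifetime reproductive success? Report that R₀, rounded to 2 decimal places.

Strategy 1: R₀ = 0.41×0 + 0.24×263 + 0.12×185 + 0.09×358 = 117.5400
Strategy 2: R₀ = 0.59×0 + 0.37×0 + 0.29×365 + 0.21×330 = 175.1500
Strategy 3: R₀ = 0.74×0 + 0.35×0 + 0.17×138 + 0.10×289 = 52.3600
Highest R₀: strategy 2 with 175.1500.

175.15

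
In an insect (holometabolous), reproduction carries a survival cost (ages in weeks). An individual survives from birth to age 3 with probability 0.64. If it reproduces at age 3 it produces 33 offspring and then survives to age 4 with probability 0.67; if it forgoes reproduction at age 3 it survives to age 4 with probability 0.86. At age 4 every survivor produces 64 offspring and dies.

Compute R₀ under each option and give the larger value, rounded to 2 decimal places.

48.56

breed at age 3: R₀ = 0.64 × (33 + 0.67 × 64) = 0.64 × 75.8800 = 48.5632
delay to age 4: R₀ = 0.64 × (0.86 × 64) = 0.64 × 55.0400 = 35.2256
Higher: breed at age 3 (48.5632).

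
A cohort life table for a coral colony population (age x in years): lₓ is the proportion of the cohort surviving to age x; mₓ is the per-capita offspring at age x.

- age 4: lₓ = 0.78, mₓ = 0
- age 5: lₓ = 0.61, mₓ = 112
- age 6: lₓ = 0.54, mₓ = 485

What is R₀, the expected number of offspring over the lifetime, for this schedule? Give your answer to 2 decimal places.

R₀ = Σ lₓ mₓ:
  age 4: 0.78 × 0 = 0.0000
  age 5: 0.61 × 112 = 68.3200
  age 6: 0.54 × 485 = 261.9000
R₀ = 0.0000 + 68.3200 + 261.9000 = 330.2200

330.22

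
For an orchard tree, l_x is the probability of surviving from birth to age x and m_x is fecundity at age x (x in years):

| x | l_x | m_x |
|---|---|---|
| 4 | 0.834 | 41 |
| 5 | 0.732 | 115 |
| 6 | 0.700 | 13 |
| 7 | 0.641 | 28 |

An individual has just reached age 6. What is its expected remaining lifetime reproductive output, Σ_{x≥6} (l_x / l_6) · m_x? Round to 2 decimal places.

38.64

l_6 = 0.700. Conditional survival from age 6 to x is l_x / l_6.
  x=6: (0.700/0.700) × 13 = 13.0000
  x=7: (0.641/0.700) × 28 = 25.6400
Sum = 13.0000 + 25.6400 = 38.6400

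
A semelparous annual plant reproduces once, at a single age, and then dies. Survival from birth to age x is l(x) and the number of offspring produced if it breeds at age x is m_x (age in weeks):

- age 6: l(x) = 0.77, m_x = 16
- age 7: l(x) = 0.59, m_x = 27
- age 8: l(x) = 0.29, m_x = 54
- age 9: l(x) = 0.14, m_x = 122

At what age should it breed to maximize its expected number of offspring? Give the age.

9

Expected offspring if breeding at age x = l(x) × m_x:
  age 6: 0.77 × 16 = 12.320
  age 7: 0.59 × 27 = 15.930
  age 8: 0.29 × 54 = 15.660
  age 9: 0.14 × 122 = 17.080
Maximum at age 9 (17.080).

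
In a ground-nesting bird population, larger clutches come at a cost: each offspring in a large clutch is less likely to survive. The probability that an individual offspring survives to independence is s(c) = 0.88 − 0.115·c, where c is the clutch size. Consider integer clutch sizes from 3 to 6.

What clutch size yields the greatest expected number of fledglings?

4

Expected fledglings = c × s(c):
  c=3: 3 × 0.535 = 1.605
  c=4: 4 × 0.420 = 1.680
  c=5: 5 × 0.305 = 1.525
  c=6: 6 × 0.190 = 1.140
Maximum at c = 4 (1.680 fledglings).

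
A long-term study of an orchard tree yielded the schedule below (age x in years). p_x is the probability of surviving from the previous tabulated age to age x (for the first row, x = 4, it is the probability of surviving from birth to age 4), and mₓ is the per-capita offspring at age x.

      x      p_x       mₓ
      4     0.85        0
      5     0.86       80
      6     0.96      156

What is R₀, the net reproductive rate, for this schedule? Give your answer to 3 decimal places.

167.955

Survivorship from birth: l_x = p_4·p_5·…·p_x.
  l_4 = 0.85000
  l_5 = 0.73100
  l_6 = 0.70176
R₀ = Σ l_x mₓ:
  age 4: 0.85000 × 0 = 0.0000
  age 5: 0.73100 × 80 = 58.4800
  age 6: 0.70176 × 156 = 109.4746
R₀ = 0.0000 + 58.4800 + 109.4746 = 167.9546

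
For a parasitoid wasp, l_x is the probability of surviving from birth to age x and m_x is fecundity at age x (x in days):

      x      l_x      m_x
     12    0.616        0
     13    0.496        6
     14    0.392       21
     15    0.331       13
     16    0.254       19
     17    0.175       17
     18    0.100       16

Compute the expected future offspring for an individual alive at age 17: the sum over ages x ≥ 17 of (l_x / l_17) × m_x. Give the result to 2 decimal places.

26.14

l_17 = 0.175. Conditional survival from age 17 to x is l_x / l_17.
  x=17: (0.175/0.175) × 17 = 17.0000
  x=18: (0.100/0.175) × 16 = 9.1429
Sum = 17.0000 + 9.1429 = 26.1429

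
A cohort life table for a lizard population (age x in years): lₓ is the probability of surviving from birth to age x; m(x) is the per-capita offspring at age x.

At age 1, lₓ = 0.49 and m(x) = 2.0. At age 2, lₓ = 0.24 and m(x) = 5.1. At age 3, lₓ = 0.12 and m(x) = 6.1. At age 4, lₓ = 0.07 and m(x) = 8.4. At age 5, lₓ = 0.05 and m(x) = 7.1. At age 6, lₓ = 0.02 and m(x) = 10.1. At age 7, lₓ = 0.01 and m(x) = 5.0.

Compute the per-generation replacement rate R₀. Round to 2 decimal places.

R₀ = Σ lₓ m(x):
  age 1: 0.49 × 2.0 = 0.9800
  age 2: 0.24 × 5.1 = 1.2240
  age 3: 0.12 × 6.1 = 0.7320
  age 4: 0.07 × 8.4 = 0.5880
  age 5: 0.05 × 7.1 = 0.3550
  age 6: 0.02 × 10.1 = 0.2020
  age 7: 0.01 × 5.0 = 0.0500
R₀ = 0.9800 + 1.2240 + 0.7320 + 0.5880 + 0.3550 + 0.2020 + 0.0500 = 4.1310

4.13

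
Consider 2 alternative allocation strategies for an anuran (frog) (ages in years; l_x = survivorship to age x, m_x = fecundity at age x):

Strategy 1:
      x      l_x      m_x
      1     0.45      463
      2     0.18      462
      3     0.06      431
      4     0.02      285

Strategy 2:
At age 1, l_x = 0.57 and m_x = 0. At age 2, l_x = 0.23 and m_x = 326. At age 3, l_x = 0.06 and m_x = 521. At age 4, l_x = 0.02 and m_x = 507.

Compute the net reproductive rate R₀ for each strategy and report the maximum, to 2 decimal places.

323.07

Strategy 1: R₀ = 0.45×463 + 0.18×462 + 0.06×431 + 0.02×285 = 323.0700
Strategy 2: R₀ = 0.57×0 + 0.23×326 + 0.06×521 + 0.02×507 = 116.3800
Highest R₀: strategy 1 with 323.0700.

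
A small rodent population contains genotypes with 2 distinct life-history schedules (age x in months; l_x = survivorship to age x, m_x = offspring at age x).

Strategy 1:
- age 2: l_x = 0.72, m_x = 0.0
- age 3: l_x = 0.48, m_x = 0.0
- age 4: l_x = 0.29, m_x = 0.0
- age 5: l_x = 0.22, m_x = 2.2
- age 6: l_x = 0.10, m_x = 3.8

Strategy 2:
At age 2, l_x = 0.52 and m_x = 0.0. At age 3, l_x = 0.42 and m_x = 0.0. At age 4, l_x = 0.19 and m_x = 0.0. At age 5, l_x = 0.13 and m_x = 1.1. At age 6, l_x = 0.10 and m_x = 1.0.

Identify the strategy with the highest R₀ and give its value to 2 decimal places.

0.86

Strategy 1: R₀ = 0.72×0.0 + 0.48×0.0 + 0.29×0.0 + 0.22×2.2 + 0.10×3.8 = 0.8640
Strategy 2: R₀ = 0.52×0.0 + 0.42×0.0 + 0.19×0.0 + 0.13×1.1 + 0.10×1.0 = 0.2430
Highest R₀: strategy 1 with 0.8640.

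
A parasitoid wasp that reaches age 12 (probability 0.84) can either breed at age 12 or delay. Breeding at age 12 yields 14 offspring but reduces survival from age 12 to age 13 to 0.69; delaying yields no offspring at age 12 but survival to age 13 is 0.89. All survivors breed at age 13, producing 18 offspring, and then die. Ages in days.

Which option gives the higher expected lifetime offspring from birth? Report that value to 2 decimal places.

breed at age 12: R₀ = 0.84 × (14 + 0.69 × 18) = 0.84 × 26.4200 = 22.1928
delay to age 13: R₀ = 0.84 × (0.89 × 18) = 0.84 × 16.0200 = 13.4568
Higher: breed at age 12 (22.1928).

22.19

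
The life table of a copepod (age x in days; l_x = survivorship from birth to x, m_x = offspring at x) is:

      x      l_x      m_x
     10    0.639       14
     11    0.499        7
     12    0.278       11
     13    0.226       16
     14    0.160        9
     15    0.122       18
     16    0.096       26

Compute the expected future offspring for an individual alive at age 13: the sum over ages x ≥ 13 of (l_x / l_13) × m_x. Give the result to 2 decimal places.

l_13 = 0.226. Conditional survival from age 13 to x is l_x / l_13.
  x=13: (0.226/0.226) × 16 = 16.0000
  x=14: (0.160/0.226) × 9 = 6.3717
  x=15: (0.122/0.226) × 18 = 9.7168
  x=16: (0.096/0.226) × 26 = 11.0442
Sum = 16.0000 + 6.3717 + 9.7168 + 11.0442 = 43.1327

43.13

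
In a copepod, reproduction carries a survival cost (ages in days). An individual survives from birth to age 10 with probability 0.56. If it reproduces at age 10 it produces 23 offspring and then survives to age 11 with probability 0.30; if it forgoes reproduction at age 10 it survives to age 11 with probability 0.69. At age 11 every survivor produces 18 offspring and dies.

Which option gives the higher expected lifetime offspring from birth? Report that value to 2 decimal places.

breed at age 10: R₀ = 0.56 × (23 + 0.30 × 18) = 0.56 × 28.4000 = 15.9040
delay to age 11: R₀ = 0.56 × (0.69 × 18) = 0.56 × 12.4200 = 6.9552
Higher: breed at age 10 (15.9040).

15.90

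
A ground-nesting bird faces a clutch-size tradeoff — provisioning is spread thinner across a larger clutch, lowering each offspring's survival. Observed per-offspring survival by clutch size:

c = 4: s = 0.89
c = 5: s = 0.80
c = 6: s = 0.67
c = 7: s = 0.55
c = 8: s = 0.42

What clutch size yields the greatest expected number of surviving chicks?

6

Expected surviving chicks = c × s(c):
  c=4: 4 × 0.89 = 3.560
  c=5: 5 × 0.80 = 4.000
  c=6: 6 × 0.67 = 4.020
  c=7: 7 × 0.55 = 3.850
  c=8: 8 × 0.42 = 3.360
Maximum at c = 6 (4.020 surviving chicks).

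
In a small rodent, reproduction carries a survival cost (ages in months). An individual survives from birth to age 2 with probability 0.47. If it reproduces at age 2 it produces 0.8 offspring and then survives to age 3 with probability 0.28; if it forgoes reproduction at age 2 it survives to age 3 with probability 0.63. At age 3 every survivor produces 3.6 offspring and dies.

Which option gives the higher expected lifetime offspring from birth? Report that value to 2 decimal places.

1.07

breed at age 2: R₀ = 0.47 × (0.8 + 0.28 × 3.6) = 0.47 × 1.8080 = 0.8498
delay to age 3: R₀ = 0.47 × (0.63 × 3.6) = 0.47 × 2.2680 = 1.0660
Higher: delay to age 3 (1.0660).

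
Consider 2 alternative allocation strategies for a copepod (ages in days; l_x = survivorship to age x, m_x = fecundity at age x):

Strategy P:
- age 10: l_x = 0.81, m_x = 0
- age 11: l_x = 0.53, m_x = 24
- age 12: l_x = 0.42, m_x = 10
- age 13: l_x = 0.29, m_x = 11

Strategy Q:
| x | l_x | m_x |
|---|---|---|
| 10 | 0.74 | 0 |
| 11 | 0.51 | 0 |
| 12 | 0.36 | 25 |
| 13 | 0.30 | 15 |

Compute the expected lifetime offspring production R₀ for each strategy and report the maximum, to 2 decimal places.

20.11

Strategy P: R₀ = 0.81×0 + 0.53×24 + 0.42×10 + 0.29×11 = 20.1100
Strategy Q: R₀ = 0.74×0 + 0.51×0 + 0.36×25 + 0.30×15 = 13.5000
Highest R₀: strategy P with 20.1100.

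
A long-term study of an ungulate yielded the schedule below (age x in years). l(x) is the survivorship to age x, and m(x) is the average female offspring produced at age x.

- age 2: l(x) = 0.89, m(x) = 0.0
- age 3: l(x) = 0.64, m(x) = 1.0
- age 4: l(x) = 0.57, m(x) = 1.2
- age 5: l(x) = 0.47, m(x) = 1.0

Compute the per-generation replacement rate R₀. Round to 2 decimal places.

R₀ = Σ l(x) m(x):
  age 2: 0.89 × 0.0 = 0.0000
  age 3: 0.64 × 1.0 = 0.6400
  age 4: 0.57 × 1.2 = 0.6840
  age 5: 0.47 × 1.0 = 0.4700
R₀ = 0.0000 + 0.6400 + 0.6840 + 0.4700 = 1.7940

1.79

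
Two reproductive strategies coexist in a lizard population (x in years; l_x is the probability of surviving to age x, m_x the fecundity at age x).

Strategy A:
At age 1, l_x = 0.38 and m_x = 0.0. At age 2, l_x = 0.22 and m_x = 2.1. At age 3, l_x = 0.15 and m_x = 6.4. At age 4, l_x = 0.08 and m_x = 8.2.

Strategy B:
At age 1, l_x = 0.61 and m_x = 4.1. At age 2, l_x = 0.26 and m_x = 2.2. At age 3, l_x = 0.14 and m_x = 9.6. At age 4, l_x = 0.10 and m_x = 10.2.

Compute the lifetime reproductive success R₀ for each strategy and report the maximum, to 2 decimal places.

Strategy A: R₀ = 0.38×0.0 + 0.22×2.1 + 0.15×6.4 + 0.08×8.2 = 2.0780
Strategy B: R₀ = 0.61×4.1 + 0.26×2.2 + 0.14×9.6 + 0.10×10.2 = 5.4370
Highest R₀: strategy B with 5.4370.

5.44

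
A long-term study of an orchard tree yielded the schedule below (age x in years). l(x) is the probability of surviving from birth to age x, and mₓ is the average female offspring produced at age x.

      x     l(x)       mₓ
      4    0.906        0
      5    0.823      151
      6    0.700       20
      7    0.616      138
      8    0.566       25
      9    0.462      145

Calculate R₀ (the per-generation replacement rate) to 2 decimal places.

304.42

R₀ = Σ l(x) mₓ:
  age 4: 0.906 × 0 = 0.0000
  age 5: 0.823 × 151 = 124.2730
  age 6: 0.700 × 20 = 14.0000
  age 7: 0.616 × 138 = 85.0080
  age 8: 0.566 × 25 = 14.1500
  age 9: 0.462 × 145 = 66.9900
R₀ = 0.0000 + 124.2730 + 14.0000 + 85.0080 + 14.1500 + 66.9900 = 304.4210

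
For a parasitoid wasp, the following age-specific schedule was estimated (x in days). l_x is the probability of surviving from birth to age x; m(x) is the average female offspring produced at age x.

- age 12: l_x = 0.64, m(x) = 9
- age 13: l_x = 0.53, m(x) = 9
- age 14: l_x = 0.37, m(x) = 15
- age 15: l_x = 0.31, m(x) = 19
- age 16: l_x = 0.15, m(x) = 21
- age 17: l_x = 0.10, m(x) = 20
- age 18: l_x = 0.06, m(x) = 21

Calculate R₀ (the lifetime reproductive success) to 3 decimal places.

28.380

R₀ = Σ l_x m(x):
  age 12: 0.64 × 9 = 5.7600
  age 13: 0.53 × 9 = 4.7700
  age 14: 0.37 × 15 = 5.5500
  age 15: 0.31 × 19 = 5.8900
  age 16: 0.15 × 21 = 3.1500
  age 17: 0.10 × 20 = 2.0000
  age 18: 0.06 × 21 = 1.2600
R₀ = 5.7600 + 4.7700 + 5.5500 + 5.8900 + 3.1500 + 2.0000 + 1.2600 = 28.3800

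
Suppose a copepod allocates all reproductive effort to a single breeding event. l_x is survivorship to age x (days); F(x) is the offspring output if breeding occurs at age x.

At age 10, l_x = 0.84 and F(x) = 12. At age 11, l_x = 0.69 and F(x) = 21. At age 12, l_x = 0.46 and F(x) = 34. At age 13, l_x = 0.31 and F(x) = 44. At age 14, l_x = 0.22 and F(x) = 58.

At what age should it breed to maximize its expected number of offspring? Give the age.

12

Expected offspring if breeding at age x = l_x × F(x):
  age 10: 0.84 × 12 = 10.080
  age 11: 0.69 × 21 = 14.490
  age 12: 0.46 × 34 = 15.640
  age 13: 0.31 × 44 = 13.640
  age 14: 0.22 × 58 = 12.760
Maximum at age 12 (15.640).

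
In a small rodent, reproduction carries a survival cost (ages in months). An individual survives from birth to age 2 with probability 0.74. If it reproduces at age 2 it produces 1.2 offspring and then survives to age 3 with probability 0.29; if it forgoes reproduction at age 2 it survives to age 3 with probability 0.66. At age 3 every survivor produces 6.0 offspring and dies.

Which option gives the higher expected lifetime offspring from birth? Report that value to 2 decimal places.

breed at age 2: R₀ = 0.74 × (1.2 + 0.29 × 6.0) = 0.74 × 2.9400 = 2.1756
delay to age 3: R₀ = 0.74 × (0.66 × 6.0) = 0.74 × 3.9600 = 2.9304
Higher: delay to age 3 (2.9304).

2.93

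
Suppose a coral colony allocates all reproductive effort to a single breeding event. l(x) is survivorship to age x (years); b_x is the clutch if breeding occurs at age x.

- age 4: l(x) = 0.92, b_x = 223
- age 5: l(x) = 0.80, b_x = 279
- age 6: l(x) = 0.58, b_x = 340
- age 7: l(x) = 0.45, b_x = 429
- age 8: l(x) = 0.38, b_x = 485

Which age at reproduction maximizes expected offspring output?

Expected offspring if breeding at age x = l(x) × b_x:
  age 4: 0.92 × 223 = 205.160
  age 5: 0.80 × 279 = 223.200
  age 6: 0.58 × 340 = 197.200
  age 7: 0.45 × 429 = 193.050
  age 8: 0.38 × 485 = 184.300
Maximum at age 5 (223.200).

5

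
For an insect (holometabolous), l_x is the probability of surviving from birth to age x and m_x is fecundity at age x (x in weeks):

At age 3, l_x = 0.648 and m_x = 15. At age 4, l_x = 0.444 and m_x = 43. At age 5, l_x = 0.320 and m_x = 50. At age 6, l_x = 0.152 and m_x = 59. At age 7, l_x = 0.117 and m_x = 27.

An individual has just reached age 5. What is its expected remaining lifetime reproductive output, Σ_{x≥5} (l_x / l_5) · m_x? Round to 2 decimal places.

l_5 = 0.320. Conditional survival from age 5 to x is l_x / l_5.
  x=5: (0.320/0.320) × 50 = 50.0000
  x=6: (0.152/0.320) × 59 = 28.0250
  x=7: (0.117/0.320) × 27 = 9.8719
Sum = 50.0000 + 28.0250 + 9.8719 = 87.8969

87.90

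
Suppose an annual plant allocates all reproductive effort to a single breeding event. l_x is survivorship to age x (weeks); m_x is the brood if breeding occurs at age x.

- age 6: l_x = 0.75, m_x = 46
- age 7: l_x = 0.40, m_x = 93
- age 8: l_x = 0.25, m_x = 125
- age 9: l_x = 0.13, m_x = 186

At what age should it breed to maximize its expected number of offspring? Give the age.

7

Expected offspring if breeding at age x = l_x × m_x:
  age 6: 0.75 × 46 = 34.500
  age 7: 0.40 × 93 = 37.200
  age 8: 0.25 × 125 = 31.250
  age 9: 0.13 × 186 = 24.180
Maximum at age 7 (37.200).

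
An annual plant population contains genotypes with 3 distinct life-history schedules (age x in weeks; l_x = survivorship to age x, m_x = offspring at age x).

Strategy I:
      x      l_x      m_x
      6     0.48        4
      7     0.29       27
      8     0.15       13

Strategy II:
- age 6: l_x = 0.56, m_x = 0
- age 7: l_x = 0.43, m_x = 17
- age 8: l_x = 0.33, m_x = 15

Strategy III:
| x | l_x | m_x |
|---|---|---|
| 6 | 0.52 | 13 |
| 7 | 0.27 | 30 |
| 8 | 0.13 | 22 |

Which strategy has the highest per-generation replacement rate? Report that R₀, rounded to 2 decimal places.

Strategy I: R₀ = 0.48×4 + 0.29×27 + 0.15×13 = 11.7000
Strategy II: R₀ = 0.56×0 + 0.43×17 + 0.33×15 = 12.2600
Strategy III: R₀ = 0.52×13 + 0.27×30 + 0.13×22 = 17.7200
Highest R₀: strategy III with 17.7200.

17.72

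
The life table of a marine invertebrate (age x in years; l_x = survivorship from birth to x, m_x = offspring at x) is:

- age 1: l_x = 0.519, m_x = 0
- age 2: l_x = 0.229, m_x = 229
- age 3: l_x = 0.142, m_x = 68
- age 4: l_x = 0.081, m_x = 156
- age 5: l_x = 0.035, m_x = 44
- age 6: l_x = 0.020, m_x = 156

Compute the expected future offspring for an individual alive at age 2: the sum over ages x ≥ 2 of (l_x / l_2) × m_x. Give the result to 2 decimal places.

l_2 = 0.229. Conditional survival from age 2 to x is l_x / l_2.
  x=2: (0.229/0.229) × 229 = 229.0000
  x=3: (0.142/0.229) × 68 = 42.1659
  x=4: (0.081/0.229) × 156 = 55.1790
  x=5: (0.035/0.229) × 44 = 6.7249
  x=6: (0.020/0.229) × 156 = 13.6245
Sum = 229.0000 + 42.1659 + 55.1790 + 6.7249 + 13.6245 = 346.6943

346.69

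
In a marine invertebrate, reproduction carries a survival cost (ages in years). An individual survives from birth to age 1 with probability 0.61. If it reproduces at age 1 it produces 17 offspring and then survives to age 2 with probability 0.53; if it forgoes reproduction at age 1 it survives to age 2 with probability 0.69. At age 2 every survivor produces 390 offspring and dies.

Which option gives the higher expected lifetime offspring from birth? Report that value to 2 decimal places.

164.15

breed at age 1: R₀ = 0.61 × (17 + 0.53 × 390) = 0.61 × 223.7000 = 136.4570
delay to age 2: R₀ = 0.61 × (0.69 × 390) = 0.61 × 269.1000 = 164.1510
Higher: delay to age 2 (164.1510).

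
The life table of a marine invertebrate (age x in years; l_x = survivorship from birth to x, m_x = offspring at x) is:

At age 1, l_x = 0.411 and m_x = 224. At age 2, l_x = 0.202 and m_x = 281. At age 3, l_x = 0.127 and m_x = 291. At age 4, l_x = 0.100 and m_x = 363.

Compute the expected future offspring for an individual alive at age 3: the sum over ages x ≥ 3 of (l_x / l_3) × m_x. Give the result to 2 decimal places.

576.83

l_3 = 0.127. Conditional survival from age 3 to x is l_x / l_3.
  x=3: (0.127/0.127) × 291 = 291.0000
  x=4: (0.100/0.127) × 363 = 285.8268
Sum = 291.0000 + 285.8268 = 576.8268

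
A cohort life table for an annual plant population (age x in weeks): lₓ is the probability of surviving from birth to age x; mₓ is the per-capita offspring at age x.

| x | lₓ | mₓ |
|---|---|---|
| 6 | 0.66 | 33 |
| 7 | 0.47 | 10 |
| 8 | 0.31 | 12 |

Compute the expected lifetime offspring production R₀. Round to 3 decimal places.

30.200

R₀ = Σ lₓ mₓ:
  age 6: 0.66 × 33 = 21.7800
  age 7: 0.47 × 10 = 4.7000
  age 8: 0.31 × 12 = 3.7200
R₀ = 21.7800 + 4.7000 + 3.7200 = 30.2000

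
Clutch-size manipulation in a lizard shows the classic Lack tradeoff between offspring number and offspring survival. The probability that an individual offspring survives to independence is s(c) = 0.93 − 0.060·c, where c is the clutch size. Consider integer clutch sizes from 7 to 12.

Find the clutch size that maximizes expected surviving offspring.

8

Expected surviving offspring = c × s(c):
  c=7: 7 × 0.510 = 3.570
  c=8: 8 × 0.450 = 3.600
  c=9: 9 × 0.390 = 3.510
  c=10: 10 × 0.330 = 3.300
  c=11: 11 × 0.270 = 2.970
  c=12: 12 × 0.210 = 2.520
Maximum at c = 8 (3.600 surviving offspring).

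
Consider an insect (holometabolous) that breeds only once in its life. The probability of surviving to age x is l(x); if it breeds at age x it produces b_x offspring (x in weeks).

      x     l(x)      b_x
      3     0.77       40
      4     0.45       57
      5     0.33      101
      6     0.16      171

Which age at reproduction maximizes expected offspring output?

Expected offspring if breeding at age x = l(x) × b_x:
  age 3: 0.77 × 40 = 30.800
  age 4: 0.45 × 57 = 25.650
  age 5: 0.33 × 101 = 33.330
  age 6: 0.16 × 171 = 27.360
Maximum at age 5 (33.330).

5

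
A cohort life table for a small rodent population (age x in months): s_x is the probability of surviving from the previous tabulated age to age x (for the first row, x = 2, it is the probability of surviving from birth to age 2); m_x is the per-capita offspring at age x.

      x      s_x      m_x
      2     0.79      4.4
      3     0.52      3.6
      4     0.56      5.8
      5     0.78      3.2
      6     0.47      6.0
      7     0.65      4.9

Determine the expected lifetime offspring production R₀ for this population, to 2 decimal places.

7.64

Survivorship from birth: l_x = s_2·s_3·…·s_x.
  l_2 = 0.79000
  l_3 = 0.41080
  l_4 = 0.23005
  l_5 = 0.17944
  l_6 = 0.08434
  l_7 = 0.05482
R₀ = Σ l_x m_x:
  age 2: 0.79000 × 4.4 = 3.4760
  age 3: 0.41080 × 3.6 = 1.4789
  age 4: 0.23005 × 5.8 = 1.3343
  age 5: 0.17944 × 3.2 = 0.5742
  age 6: 0.08434 × 6.0 = 0.5060
  age 7: 0.05482 × 4.9 = 0.2686
R₀ = 3.4760 + 1.4789 + 1.3343 + 0.5742 + 0.5060 + 0.2686 = 7.6380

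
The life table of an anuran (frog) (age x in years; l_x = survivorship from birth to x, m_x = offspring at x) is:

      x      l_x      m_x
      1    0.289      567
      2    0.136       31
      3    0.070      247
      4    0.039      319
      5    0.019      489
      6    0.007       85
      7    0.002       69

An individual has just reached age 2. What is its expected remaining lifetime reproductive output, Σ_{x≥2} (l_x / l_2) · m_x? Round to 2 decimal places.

323.32

l_2 = 0.136. Conditional survival from age 2 to x is l_x / l_2.
  x=2: (0.136/0.136) × 31 = 31.0000
  x=3: (0.070/0.136) × 247 = 127.1324
  x=4: (0.039/0.136) × 319 = 91.4779
  x=5: (0.019/0.136) × 489 = 68.3162
  x=6: (0.007/0.136) × 85 = 4.3750
  x=7: (0.002/0.136) × 69 = 1.0147
Sum = 31.0000 + 127.1324 + 91.4779 + 68.3162 + 4.3750 + 1.0147 = 323.3162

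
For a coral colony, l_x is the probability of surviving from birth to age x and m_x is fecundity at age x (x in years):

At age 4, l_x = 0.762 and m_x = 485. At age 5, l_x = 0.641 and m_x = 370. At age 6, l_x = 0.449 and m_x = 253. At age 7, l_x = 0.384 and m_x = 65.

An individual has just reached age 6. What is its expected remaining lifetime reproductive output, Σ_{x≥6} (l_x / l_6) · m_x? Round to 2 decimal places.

308.59

l_6 = 0.449. Conditional survival from age 6 to x is l_x / l_6.
  x=6: (0.449/0.449) × 253 = 253.0000
  x=7: (0.384/0.449) × 65 = 55.5902
Sum = 253.0000 + 55.5902 = 308.5902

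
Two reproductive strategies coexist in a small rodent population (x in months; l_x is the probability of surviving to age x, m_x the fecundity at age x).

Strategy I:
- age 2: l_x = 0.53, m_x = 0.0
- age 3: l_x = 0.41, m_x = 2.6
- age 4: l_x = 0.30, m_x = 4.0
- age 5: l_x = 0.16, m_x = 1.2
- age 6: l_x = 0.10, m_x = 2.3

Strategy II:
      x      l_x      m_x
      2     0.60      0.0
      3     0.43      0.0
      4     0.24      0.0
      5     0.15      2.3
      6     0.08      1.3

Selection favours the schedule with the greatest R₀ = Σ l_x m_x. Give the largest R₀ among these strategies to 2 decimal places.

Strategy I: R₀ = 0.53×0.0 + 0.41×2.6 + 0.30×4.0 + 0.16×1.2 + 0.10×2.3 = 2.6880
Strategy II: R₀ = 0.60×0.0 + 0.43×0.0 + 0.24×0.0 + 0.15×2.3 + 0.08×1.3 = 0.4490
Highest R₀: strategy I with 2.6880.

2.69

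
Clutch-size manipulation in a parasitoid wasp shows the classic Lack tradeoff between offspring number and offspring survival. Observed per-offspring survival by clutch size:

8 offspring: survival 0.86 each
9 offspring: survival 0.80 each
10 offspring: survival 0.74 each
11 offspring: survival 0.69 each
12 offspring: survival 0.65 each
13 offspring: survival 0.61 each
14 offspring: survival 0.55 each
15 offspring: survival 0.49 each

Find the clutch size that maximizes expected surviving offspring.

13

Expected surviving offspring = c × s(c):
  c=8: 8 × 0.86 = 6.880
  c=9: 9 × 0.80 = 7.200
  c=10: 10 × 0.74 = 7.400
  c=11: 11 × 0.69 = 7.590
  c=12: 12 × 0.65 = 7.800
  c=13: 13 × 0.61 = 7.930
  c=14: 14 × 0.55 = 7.700
  c=15: 15 × 0.49 = 7.350
Maximum at c = 13 (7.930 surviving offspring).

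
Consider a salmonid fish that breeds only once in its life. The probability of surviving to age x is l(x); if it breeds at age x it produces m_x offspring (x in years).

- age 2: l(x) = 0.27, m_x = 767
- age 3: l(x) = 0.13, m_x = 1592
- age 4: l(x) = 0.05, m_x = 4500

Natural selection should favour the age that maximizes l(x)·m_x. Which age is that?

Expected offspring if breeding at age x = l(x) × m_x:
  age 2: 0.27 × 767 = 207.090
  age 3: 0.13 × 1592 = 206.960
  age 4: 0.05 × 4500 = 225.000
Maximum at age 4 (225.000).

4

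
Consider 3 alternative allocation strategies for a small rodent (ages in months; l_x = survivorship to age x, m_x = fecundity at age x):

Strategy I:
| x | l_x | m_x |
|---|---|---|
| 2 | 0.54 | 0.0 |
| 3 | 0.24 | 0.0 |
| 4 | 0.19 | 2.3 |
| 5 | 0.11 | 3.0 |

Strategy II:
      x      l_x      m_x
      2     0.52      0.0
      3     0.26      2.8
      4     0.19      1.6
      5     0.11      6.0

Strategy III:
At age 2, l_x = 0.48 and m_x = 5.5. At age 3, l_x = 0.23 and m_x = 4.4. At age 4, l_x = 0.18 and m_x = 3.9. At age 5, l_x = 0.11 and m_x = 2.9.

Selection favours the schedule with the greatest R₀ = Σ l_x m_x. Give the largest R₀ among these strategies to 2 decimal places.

4.67

Strategy I: R₀ = 0.54×0.0 + 0.24×0.0 + 0.19×2.3 + 0.11×3.0 = 0.7670
Strategy II: R₀ = 0.52×0.0 + 0.26×2.8 + 0.19×1.6 + 0.11×6.0 = 1.6920
Strategy III: R₀ = 0.48×5.5 + 0.23×4.4 + 0.18×3.9 + 0.11×2.9 = 4.6730
Highest R₀: strategy III with 4.6730.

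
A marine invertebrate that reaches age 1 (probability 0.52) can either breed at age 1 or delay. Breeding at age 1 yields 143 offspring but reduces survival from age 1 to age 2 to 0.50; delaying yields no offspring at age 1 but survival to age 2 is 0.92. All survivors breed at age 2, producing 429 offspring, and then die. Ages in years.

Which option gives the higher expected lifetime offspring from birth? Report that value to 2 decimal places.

205.23

breed at age 1: R₀ = 0.52 × (143 + 0.50 × 429) = 0.52 × 357.5000 = 185.9000
delay to age 2: R₀ = 0.52 × (0.92 × 429) = 0.52 × 394.6800 = 205.2336
Higher: delay to age 2 (205.2336).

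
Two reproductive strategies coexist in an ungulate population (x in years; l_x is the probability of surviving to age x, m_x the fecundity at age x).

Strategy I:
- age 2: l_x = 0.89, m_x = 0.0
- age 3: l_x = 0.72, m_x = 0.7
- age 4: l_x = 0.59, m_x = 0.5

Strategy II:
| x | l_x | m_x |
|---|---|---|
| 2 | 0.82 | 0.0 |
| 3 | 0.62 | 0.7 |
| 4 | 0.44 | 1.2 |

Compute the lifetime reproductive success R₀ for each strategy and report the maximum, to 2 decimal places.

Strategy I: R₀ = 0.89×0.0 + 0.72×0.7 + 0.59×0.5 = 0.7990
Strategy II: R₀ = 0.82×0.0 + 0.62×0.7 + 0.44×1.2 = 0.9620
Highest R₀: strategy II with 0.9620.

0.96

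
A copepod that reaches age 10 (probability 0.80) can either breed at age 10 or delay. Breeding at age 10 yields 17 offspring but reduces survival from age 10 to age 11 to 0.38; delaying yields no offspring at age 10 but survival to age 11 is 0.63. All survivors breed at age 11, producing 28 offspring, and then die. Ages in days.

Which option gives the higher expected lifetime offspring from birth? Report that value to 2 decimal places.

breed at age 10: R₀ = 0.80 × (17 + 0.38 × 28) = 0.80 × 27.6400 = 22.1120
delay to age 11: R₀ = 0.80 × (0.63 × 28) = 0.80 × 17.6400 = 14.1120
Higher: breed at age 10 (22.1120).

22.11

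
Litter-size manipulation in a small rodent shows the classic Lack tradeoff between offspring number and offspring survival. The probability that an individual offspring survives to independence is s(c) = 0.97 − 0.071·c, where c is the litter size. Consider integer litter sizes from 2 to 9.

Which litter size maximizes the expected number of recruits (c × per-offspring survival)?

Expected recruits = c × s(c):
  c=2: 2 × 0.828 = 1.656
  c=3: 3 × 0.757 = 2.271
  c=4: 4 × 0.686 = 2.744
  c=5: 5 × 0.615 = 3.075
  c=6: 6 × 0.544 = 3.264
  c=7: 7 × 0.473 = 3.311
  c=8: 8 × 0.402 = 3.216
  c=9: 9 × 0.331 = 2.979
Maximum at c = 7 (3.311 recruits).

7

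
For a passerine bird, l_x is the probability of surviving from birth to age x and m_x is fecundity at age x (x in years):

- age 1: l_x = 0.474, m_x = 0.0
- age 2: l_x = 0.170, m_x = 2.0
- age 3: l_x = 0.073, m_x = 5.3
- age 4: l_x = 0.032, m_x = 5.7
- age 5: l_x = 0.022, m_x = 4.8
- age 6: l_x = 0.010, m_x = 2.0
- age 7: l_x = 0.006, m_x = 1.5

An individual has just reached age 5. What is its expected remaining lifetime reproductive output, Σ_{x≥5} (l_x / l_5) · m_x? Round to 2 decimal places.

l_5 = 0.022. Conditional survival from age 5 to x is l_x / l_5.
  x=5: (0.022/0.022) × 4.8 = 4.8000
  x=6: (0.010/0.022) × 2.0 = 0.9091
  x=7: (0.006/0.022) × 1.5 = 0.4091
Sum = 4.8000 + 0.9091 + 0.4091 = 6.1182

6.12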